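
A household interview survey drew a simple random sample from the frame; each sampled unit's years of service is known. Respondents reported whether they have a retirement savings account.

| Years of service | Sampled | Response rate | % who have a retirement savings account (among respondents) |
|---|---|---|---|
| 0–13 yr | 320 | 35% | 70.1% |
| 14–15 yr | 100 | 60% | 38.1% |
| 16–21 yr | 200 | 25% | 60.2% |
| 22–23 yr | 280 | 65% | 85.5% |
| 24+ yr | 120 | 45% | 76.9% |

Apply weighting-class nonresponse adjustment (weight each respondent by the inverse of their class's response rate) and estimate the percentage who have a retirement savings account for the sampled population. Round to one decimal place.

Each respondent's weight = sampled/responded in their class; summing within a class gives n_sampled, so:
  0–13 yr: 320 × 70.1 = 22,432
  14–15 yr: 100 × 38.1 = 3810
  16–21 yr: 200 × 60.2 = 12,040
  22–23 yr: 280 × 85.5 = 23,940
  24+ yr: 120 × 76.9 = 9228
Adjusted estimate = 71,450 / 1,020 = 70.049 → 70.0%.

70.0%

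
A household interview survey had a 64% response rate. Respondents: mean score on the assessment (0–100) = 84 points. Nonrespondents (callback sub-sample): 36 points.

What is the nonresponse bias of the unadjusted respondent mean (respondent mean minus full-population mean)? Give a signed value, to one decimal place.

Nonresponse fraction = 1 − 0.64 = 0.36.
Bias = (nonresponse fraction) × (respondent mean − nonrespondent mean)
     = 0.36 × (84 − 36) = 0.36 × 48 = 17.28.

+17.3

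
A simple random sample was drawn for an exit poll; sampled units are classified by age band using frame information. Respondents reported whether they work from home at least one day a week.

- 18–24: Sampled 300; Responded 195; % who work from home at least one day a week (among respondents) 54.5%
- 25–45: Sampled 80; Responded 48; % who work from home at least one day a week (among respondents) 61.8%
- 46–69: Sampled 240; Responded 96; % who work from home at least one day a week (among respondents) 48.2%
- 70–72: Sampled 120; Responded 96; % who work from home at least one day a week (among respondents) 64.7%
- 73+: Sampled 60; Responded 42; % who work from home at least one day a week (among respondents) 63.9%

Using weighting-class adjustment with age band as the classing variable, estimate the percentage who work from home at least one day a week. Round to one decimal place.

55.6%

Response rates by class: 18–24 195/300 = 65%, 25–45 48/80 = 60%, 46–69 96/240 = 40%, 70–72 96/120 = 80%, 73+ 42/60 = 70%.
Weighting each respondent by the inverse class response rate inflates each class back to its sampled size, so the class weight is n_sampled:
  18–24: 300 × 54.5 = 16,350
  25–45: 80 × 61.8 = 4944
  46–69: 240 × 48.2 = 11,568
  70–72: 120 × 64.7 = 7764
  73+: 60 × 63.9 = 3834
Adjusted estimate = 44,460 / 800 = 55.575 → 55.6%.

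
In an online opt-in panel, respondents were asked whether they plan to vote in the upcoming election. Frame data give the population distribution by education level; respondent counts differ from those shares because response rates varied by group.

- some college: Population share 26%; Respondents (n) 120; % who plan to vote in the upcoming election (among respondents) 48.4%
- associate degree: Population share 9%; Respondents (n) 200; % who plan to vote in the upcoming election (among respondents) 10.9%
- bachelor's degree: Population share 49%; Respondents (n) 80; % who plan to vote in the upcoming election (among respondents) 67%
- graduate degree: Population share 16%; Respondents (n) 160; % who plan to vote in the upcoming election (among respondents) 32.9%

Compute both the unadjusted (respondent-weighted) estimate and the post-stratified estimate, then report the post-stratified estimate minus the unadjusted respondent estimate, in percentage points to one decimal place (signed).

+18.4 percentage points

Naive respondent-only estimate (weights = respondent counts):
  (120/560)×48.4 + (200/560)×10.9 + (80/560)×67 + (160/560)×32.9 = 33.2357%
Post-stratifying to population shares instead:
  0.26×48.4 + 0.09×10.9 + 0.49×67 + 0.16×32.9 = 51.659%
Difference = 51.659 − 33.2357 = 18.4233 pp.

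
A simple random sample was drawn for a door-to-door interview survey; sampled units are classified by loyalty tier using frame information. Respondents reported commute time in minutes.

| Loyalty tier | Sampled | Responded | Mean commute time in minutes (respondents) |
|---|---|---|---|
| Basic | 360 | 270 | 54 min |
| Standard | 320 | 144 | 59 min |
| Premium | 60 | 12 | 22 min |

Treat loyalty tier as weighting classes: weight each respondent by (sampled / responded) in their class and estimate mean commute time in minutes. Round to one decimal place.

53.6

Class response rates: Basic 270/360 = 75%, Standard 144/320 = 45%, Premium 12/60 = 20%.
Inverse-response-rate weighting restores each class to its sampled count, so class totals weight by n_sampled:
  Basic: 360 × 54 = 19,440
  Standard: 320 × 59 = 18,880
  Premium: 60 × 22 = 1320
Adjusted estimate = 39,640 / 740 = 53.5676 → 53.6.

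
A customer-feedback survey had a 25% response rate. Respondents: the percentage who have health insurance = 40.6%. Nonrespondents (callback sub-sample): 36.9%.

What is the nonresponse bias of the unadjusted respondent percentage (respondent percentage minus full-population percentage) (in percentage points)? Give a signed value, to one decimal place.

+2.8 percentage points

Nonresponse fraction = 1 − 0.25 = 0.75.
Bias = (nonresponse fraction) × (respondent percentage − nonrespondent percentage)
     = 0.75 × (40.6 − 36.9) = 0.75 × 3.7 = 2.775.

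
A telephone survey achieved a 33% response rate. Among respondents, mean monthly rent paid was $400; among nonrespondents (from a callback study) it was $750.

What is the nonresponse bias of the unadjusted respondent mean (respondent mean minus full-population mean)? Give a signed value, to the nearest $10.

Nonresponse fraction = 1 − 0.33 = 0.67.
Bias = (nonresponse fraction) × (respondent mean − nonrespondent mean)
     = 0.67 × (400 − 750) = 0.67 × -350 = -234.5.

-$230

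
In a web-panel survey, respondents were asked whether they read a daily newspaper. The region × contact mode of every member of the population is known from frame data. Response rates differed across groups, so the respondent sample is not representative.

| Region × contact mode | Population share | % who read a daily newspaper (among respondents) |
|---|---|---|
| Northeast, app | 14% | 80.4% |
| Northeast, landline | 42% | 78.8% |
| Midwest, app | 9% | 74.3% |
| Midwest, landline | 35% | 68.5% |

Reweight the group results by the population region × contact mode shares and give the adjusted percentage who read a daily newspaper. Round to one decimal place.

Weight each group's respondent value by its population share:
  Northeast, app: 0.14 × 80.4 = 11.256
  Northeast, landline: 0.42 × 78.8 = 33.096
  Midwest, app: 0.09 × 74.3 = 6.687
  Midwest, landline: 0.35 × 68.5 = 23.975
Post-stratified estimate = 75.014 → 75.0%.

75.0%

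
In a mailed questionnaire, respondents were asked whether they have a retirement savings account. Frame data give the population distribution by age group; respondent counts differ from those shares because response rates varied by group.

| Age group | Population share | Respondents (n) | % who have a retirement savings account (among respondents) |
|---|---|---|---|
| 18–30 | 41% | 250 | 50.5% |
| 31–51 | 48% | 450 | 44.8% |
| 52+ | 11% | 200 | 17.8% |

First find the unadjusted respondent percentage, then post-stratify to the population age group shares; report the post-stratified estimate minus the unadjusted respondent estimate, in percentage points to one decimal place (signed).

+3.8 percentage points

Unadjusted (pooled respondent) estimate weights by respondent counts:
  (250/900)×50.5 + (450/900)×44.8 + (200/900)×17.8 = 40.3833%
Post-stratifying to population shares instead:
  0.41×50.5 + 0.48×44.8 + 0.11×17.8 = 44.167%
Difference = 44.167 − 40.3833 = 3.7837 pp.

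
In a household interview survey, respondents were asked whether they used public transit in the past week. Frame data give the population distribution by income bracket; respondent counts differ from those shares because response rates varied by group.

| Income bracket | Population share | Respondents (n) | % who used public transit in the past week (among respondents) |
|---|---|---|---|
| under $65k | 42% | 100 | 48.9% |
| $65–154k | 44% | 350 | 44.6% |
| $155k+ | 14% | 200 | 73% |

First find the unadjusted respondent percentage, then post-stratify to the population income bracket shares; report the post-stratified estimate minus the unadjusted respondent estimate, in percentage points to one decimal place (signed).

-3.6 percentage points

Unadjusted (pooled respondent) estimate weights by respondent counts:
  (100/650)×48.9 + (350/650)×44.6 + (200/650)×73 = 54%
Reweighting by population income bracket shares:
  0.42×48.9 + 0.44×44.6 + 0.14×73 = 50.382%
Difference = 50.382 − 54 = -3.618 pp.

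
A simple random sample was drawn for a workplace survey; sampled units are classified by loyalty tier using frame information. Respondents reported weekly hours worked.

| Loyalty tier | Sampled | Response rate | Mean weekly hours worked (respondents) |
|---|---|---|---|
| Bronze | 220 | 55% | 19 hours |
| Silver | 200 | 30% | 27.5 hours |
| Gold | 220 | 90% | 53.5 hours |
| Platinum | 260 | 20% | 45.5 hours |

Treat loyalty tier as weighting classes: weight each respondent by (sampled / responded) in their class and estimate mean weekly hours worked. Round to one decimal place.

37.0

Weighting each respondent by the inverse class response rate inflates each class back to its sampled size, so the class weight is n_sampled:
  Bronze: 220 × 19 = 4180
  Silver: 200 × 27.5 = 5500
  Gold: 220 × 53.5 = 11,770
  Platinum: 260 × 45.5 = 11,830
Adjusted estimate = 33,280 / 900 = 36.9778 → 37.0.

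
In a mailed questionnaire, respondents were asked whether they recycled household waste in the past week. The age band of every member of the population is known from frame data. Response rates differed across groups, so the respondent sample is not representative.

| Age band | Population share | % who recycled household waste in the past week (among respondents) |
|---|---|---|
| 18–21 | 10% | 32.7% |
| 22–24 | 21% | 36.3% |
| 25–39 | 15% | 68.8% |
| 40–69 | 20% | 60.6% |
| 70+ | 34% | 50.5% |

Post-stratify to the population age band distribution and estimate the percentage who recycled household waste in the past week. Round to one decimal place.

Weight each group's respondent value by its population share:
  18–21: 0.1 × 32.7 = 3.27
  22–24: 0.21 × 36.3 = 7.623
  25–39: 0.15 × 68.8 = 10.32
  40–69: 0.2 × 60.6 = 12.12
  70+: 0.34 × 50.5 = 17.17
Post-stratified estimate = 50.503 → 50.5%.

50.5%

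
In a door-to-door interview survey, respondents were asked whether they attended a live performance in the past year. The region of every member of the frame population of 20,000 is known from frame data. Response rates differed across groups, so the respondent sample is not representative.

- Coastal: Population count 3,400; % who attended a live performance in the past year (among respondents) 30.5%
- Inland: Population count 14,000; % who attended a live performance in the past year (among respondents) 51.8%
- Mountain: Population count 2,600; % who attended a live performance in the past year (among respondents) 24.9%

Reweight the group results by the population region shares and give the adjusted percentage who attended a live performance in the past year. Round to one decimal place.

44.7%

Reweight to the known region distribution:
  Coastal: (3,400/20,000) × 30.5 = 5.185
  Inland: (14,000/20,000) × 51.8 = 36.26
  Mountain: (2,600/20,000) × 24.9 = 3.237
Post-stratified estimate = 44.682 → 44.7%.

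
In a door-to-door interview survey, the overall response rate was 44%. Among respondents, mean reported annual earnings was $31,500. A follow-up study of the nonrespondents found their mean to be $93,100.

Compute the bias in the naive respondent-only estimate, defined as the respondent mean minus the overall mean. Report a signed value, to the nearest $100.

Nonresponse fraction = 1 − 0.44 = 0.56.
Bias = (nonresponse fraction) × (respondent mean − nonrespondent mean)
     = 0.56 × (31,500 − 93,100) = 0.56 × -61,600 = -34,496.

-$34,500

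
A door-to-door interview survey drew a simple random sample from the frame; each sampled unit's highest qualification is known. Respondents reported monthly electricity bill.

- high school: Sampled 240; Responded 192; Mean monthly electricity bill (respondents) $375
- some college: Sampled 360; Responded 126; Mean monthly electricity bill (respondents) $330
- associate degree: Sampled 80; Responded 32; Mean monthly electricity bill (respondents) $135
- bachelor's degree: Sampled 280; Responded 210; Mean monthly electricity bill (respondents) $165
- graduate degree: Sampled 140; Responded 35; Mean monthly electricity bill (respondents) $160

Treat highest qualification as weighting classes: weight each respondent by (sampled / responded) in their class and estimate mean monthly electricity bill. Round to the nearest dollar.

Class response rates: high school 192/240 = 80%, some college 126/360 = 35%, associate degree 32/80 = 40%, bachelor's degree 210/280 = 75%, graduate degree 35/140 = 25%.
Weighting each respondent by the inverse class response rate inflates each class back to its sampled size, so the class weight is n_sampled:
  high school: 240 × 375 = 90,000
  some college: 360 × 330 = 118,800
  associate degree: 80 × 135 = 10,800
  bachelor's degree: 280 × 165 = 46,200
  graduate degree: 140 × 160 = 22,400
Adjusted estimate = 288,200 / 1,100 = 262 → $262.

$262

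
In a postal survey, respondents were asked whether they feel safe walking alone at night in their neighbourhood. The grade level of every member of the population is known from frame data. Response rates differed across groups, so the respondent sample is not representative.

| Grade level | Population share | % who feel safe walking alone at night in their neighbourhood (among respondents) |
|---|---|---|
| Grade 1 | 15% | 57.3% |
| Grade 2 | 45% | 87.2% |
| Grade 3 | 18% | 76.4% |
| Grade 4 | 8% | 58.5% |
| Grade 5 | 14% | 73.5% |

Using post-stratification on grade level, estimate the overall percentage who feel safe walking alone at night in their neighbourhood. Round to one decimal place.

Reweight to the known grade level distribution:
  Grade 1: 0.15 × 57.3 = 8.595
  Grade 2: 0.45 × 87.2 = 39.24
  Grade 3: 0.18 × 76.4 = 13.752
  Grade 4: 0.08 × 58.5 = 4.68
  Grade 5: 0.14 × 73.5 = 10.29
Post-stratified estimate = 76.557 → 76.6%.

76.6%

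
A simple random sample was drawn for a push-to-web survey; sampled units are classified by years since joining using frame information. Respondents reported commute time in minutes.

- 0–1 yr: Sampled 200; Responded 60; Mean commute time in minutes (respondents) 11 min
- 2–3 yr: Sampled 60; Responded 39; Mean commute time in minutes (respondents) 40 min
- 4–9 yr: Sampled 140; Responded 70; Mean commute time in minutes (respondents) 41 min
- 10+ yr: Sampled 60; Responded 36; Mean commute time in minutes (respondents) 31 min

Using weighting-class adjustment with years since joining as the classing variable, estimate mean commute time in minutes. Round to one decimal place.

Response rates by class: 0–1 yr 60/200 = 30%, 2–3 yr 39/60 = 65%, 4–9 yr 70/140 = 50%, 10+ yr 36/60 = 60%.
Each respondent's weight = sampled/responded in their class; summing within a class gives n_sampled, so:
  0–1 yr: 200 × 11 = 2200
  2–3 yr: 60 × 40 = 2400
  4–9 yr: 140 × 41 = 5740
  10+ yr: 60 × 31 = 1860
Adjusted estimate = 12,200 / 460 = 26.5217 → 26.5.

26.5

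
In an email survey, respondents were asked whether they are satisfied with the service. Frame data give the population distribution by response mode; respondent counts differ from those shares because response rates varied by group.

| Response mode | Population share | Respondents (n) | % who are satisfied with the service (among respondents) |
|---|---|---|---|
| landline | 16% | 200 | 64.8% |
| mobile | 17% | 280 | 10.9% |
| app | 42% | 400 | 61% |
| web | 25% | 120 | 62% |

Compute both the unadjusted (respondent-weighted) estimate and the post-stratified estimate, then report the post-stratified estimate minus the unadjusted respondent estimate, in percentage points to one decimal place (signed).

Naive respondent-only estimate (weights = respondent counts):
  (200/1000)×64.8 + (280/1000)×10.9 + (400/1000)×61 + (120/1000)×62 = 47.852%
Reweighting by population response mode shares:
  0.16×64.8 + 0.17×10.9 + 0.42×61 + 0.25×62 = 53.341%
Difference = 53.341 − 47.852 = 5.489 pp.

+5.5 percentage points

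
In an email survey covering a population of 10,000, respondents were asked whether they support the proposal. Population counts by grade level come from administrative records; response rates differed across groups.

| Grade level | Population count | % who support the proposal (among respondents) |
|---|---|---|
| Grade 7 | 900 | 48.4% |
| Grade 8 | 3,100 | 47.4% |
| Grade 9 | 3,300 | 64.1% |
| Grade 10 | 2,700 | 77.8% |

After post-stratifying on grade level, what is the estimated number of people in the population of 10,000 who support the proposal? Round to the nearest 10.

6,120

Apply each group's respondent rate to its population count:
  Grade 7: 900 × 48.4% = 435.6
  Grade 8: 3,100 × 47.4% = 1469.4
  Grade 9: 3,300 × 64.1% = 2115.3
  Grade 10: 2,700 × 77.8% = 2100.6
Estimated total = 6120.9 → 6,120.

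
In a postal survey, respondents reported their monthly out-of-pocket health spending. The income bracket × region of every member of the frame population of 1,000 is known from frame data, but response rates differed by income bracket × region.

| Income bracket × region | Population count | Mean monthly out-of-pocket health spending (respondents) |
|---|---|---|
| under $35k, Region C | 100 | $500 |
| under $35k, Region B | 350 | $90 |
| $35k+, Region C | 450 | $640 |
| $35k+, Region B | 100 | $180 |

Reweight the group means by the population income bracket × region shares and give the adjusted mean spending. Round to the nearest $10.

$390

Post-stratification weights by population share, not respondent share:
  under $35k, Region C: (100/1,000) × 500 = 50
  under $35k, Region B: (350/1,000) × 90 = 31.5
  $35k+, Region C: (450/1,000) × 640 = 288
  $35k+, Region B: (100/1,000) × 180 = 18
Post-stratified estimate = 387.5 → $390.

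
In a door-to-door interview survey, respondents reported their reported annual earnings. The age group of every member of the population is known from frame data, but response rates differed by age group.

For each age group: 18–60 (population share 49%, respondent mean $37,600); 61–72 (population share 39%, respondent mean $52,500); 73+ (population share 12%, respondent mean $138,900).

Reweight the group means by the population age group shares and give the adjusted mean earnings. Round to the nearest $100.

$55,600

Reweight to the known age group distribution:
  18–60: 0.49 × 37,600 = 18,424
  61–72: 0.39 × 52,500 = 20,475
  73+: 0.12 × 138,900 = 16,668
Post-stratified estimate = 55,567 → $55,600.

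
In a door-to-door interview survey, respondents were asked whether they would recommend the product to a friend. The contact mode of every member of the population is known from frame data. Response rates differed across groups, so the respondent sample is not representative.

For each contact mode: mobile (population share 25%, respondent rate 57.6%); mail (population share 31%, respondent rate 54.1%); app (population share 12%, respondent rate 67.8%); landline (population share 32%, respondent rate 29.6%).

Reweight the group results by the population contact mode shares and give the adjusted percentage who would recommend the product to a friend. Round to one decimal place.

48.8%

Reweight to the known contact mode distribution:
  mobile: 0.25 × 57.6 = 14.4
  mail: 0.31 × 54.1 = 16.771
  app: 0.12 × 67.8 = 8.136
  landline: 0.32 × 29.6 = 9.472
Post-stratified estimate = 48.779 → 48.8%.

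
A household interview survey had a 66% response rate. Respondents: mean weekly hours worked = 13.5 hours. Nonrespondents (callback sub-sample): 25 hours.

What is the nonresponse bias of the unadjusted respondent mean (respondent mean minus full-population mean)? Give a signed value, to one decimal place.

-3.9

Nonresponse fraction = 1 − 0.66 = 0.34.
Bias = (nonresponse fraction) × (respondent mean − nonrespondent mean)
     = 0.34 × (13.5 − 25) = 0.34 × -11.5 = -3.91.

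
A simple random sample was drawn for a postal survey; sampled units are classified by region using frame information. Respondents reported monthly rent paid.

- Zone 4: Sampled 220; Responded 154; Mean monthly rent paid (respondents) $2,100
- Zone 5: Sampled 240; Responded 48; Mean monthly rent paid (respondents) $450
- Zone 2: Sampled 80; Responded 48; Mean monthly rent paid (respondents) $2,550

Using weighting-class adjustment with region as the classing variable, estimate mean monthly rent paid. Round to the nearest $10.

Class response rates: Zone 4 154/220 = 70%, Zone 5 48/240 = 20%, Zone 2 48/80 = 60%.
Inverse-response-rate weighting restores each class to its sampled count, so class totals weight by n_sampled:
  Zone 4: 220 × 2100 = 462,000
  Zone 5: 240 × 450 = 108,000
  Zone 2: 80 × 2550 = 204,000
Adjusted estimate = 774,000 / 540 = 1433.33 → $1,430.

$1,430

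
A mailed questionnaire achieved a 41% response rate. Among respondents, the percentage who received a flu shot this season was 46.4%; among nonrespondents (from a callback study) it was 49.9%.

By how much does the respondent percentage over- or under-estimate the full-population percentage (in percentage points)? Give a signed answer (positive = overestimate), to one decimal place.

-2.1 percentage points

Nonresponse fraction = 1 − 0.41 = 0.59.
Bias = (nonresponse fraction) × (respondent percentage − nonrespondent percentage)
     = 0.59 × (46.4 − 49.9) = 0.59 × -3.5 = -2.065.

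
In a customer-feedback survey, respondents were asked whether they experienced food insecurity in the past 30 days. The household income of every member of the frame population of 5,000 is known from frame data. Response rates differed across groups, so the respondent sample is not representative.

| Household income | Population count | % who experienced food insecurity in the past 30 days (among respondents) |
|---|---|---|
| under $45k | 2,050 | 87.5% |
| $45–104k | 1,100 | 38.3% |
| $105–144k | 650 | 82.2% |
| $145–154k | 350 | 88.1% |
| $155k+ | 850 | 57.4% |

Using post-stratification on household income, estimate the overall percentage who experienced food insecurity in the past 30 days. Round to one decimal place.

Reweight to the known household income distribution:
  under $45k: (2,050/5,000) × 87.5 = 35.875
  $45–104k: (1,100/5,000) × 38.3 = 8.426
  $105–144k: (650/5,000) × 82.2 = 10.686
  $145–154k: (350/5,000) × 88.1 = 6.167
  $155k+: (850/5,000) × 57.4 = 9.758
Post-stratified estimate = 70.912 → 70.9%.

70.9%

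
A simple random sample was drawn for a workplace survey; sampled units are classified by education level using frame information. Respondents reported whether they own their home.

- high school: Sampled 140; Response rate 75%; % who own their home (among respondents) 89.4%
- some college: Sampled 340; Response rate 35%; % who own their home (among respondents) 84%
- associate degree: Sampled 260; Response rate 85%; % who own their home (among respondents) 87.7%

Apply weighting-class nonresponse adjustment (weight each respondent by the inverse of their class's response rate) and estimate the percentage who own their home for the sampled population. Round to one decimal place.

86.3%

Each respondent's weight = sampled/responded in their class; summing within a class gives n_sampled, so:
  high school: 140 × 89.4 = 12,516
  some college: 340 × 84 = 28,560
  associate degree: 260 × 87.7 = 22,802
Adjusted estimate = 63,878 / 740 = 86.3216 → 86.3%.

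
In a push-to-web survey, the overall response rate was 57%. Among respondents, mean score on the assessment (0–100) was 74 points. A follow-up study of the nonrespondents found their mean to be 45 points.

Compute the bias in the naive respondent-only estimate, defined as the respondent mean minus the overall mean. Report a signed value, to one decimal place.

Nonresponse fraction = 1 − 0.57 = 0.43.
Bias = (nonresponse fraction) × (respondent mean − nonrespondent mean)
     = 0.43 × (74 − 45) = 0.43 × 29 = 12.47.

+12.5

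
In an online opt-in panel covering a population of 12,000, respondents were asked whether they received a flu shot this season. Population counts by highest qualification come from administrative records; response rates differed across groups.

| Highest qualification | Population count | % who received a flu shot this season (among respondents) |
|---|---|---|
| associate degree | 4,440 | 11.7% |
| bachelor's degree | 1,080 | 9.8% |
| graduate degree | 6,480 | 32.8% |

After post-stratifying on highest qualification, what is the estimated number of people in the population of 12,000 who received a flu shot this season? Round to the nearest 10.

2,750

Estimated count per cell = population count × respondent percentage:
  associate degree: 4,440 × 11.7% = 519.48
  bachelor's degree: 1,080 × 9.8% = 105.84
  graduate degree: 6,480 × 32.8% = 2125.44
Estimated total = 2750.76 → 2,750.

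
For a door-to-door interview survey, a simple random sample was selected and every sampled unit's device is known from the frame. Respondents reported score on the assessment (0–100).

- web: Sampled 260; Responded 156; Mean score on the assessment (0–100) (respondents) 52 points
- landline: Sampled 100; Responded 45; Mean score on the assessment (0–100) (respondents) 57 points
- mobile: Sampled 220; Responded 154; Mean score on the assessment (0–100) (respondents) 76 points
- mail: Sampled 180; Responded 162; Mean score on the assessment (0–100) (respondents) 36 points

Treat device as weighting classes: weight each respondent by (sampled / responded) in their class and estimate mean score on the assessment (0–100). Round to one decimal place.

Class response rates: web 156/260 = 60%, landline 45/100 = 45%, mobile 154/220 = 70%, mail 162/180 = 90%.
Weighting each respondent by the inverse class response rate inflates each class back to its sampled size, so the class weight is n_sampled:
  web: 260 × 52 = 13,520
  landline: 100 × 57 = 5700
  mobile: 220 × 76 = 16,720
  mail: 180 × 36 = 6480
Adjusted estimate = 42,420 / 760 = 55.8158 → 55.8.

55.8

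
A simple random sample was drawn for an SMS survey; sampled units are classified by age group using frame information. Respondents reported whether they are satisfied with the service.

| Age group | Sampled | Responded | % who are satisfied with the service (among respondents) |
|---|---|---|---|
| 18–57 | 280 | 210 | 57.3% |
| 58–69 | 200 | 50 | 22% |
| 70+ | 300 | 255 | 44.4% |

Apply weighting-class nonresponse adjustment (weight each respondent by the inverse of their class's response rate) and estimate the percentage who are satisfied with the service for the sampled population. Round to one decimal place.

Response rates by class: 18–57 210/280 = 75%, 58–69 50/200 = 25%, 70+ 255/300 = 85%.
Inverse-response-rate weighting restores each class to its sampled count, so class totals weight by n_sampled:
  18–57: 280 × 57.3 = 16,044
  58–69: 200 × 22 = 4400
  70+: 300 × 44.4 = 13,320
Adjusted estimate = 33,764 / 780 = 43.2872 → 43.3%.

43.3%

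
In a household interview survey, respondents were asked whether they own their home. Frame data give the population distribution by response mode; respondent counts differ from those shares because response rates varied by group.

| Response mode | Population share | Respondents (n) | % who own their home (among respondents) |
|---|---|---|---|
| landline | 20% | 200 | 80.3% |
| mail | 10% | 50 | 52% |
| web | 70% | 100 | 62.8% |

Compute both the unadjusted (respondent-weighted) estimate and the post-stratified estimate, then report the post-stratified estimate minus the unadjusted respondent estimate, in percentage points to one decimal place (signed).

Unadjusted (pooled respondent) estimate weights by respondent counts:
  (200/350)×80.3 + (50/350)×52 + (100/350)×62.8 = 71.2571%
Reweighting by population response mode shares:
  0.2×80.3 + 0.1×52 + 0.7×62.8 = 65.22%
Difference = 65.22 − 71.2571 = -6.0371 pp.

-6.0 percentage points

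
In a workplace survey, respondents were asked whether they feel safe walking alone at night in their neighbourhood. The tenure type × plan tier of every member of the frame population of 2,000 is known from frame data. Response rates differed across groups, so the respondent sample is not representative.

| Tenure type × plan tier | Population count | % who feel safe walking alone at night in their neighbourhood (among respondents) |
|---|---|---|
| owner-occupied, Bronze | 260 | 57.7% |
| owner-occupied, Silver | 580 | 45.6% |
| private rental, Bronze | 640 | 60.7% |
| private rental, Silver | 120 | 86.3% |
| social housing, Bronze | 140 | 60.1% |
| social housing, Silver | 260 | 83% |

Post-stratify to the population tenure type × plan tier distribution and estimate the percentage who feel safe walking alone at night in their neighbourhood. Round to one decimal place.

Each cell contributes population-share × respondent value:
  owner-occupied, Bronze: (260/2,000) × 57.7 = 7.501
  owner-occupied, Silver: (580/2,000) × 45.6 = 13.224
  private rental, Bronze: (640/2,000) × 60.7 = 19.424
  private rental, Silver: (120/2,000) × 86.3 = 5.178
  social housing, Bronze: (140/2,000) × 60.1 = 4.207
  social housing, Silver: (260/2,000) × 83 = 10.79
Post-stratified estimate = 60.324 → 60.3%.

60.3%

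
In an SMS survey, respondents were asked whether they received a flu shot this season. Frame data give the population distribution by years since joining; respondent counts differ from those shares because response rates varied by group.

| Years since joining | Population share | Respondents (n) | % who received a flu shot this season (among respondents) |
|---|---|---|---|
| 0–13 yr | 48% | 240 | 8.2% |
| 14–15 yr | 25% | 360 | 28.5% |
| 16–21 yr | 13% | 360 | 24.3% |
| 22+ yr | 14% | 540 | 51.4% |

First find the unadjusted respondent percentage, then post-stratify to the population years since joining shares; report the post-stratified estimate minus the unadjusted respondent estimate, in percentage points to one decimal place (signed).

-11.1 percentage points

Naive respondent-only estimate (weights = respondent counts):
  (240/1500)×8.2 + (360/1500)×28.5 + (360/1500)×24.3 + (540/1500)×51.4 = 32.488%
Reweighting by population years since joining shares:
  0.48×8.2 + 0.25×28.5 + 0.13×24.3 + 0.14×51.4 = 21.416%
Difference = 21.416 − 32.488 = -11.072 pp.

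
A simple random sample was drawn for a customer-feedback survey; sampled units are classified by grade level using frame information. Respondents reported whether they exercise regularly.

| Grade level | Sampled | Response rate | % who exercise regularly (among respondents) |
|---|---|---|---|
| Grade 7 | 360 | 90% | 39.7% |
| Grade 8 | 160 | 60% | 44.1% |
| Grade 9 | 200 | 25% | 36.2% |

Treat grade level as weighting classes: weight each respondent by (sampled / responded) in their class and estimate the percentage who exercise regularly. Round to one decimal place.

39.7%

Inverse-response-rate weighting restores each class to its sampled count, so class totals weight by n_sampled:
  Grade 7: 360 × 39.7 = 14292
  Grade 8: 160 × 44.1 = 7056
  Grade 9: 200 × 36.2 = 7240
Adjusted estimate = 28588 / 720 = 39.7056 → 39.7%.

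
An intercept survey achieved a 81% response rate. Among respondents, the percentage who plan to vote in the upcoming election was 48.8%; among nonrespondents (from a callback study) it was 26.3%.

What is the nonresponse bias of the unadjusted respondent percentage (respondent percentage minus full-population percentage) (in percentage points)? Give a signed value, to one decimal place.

+4.3 percentage points

Nonresponse fraction = 1 − 0.81 = 0.19.
Bias = (nonresponse fraction) × (respondent percentage − nonrespondent percentage)
     = 0.19 × (48.8 − 26.3) = 0.19 × 22.5 = 4.275.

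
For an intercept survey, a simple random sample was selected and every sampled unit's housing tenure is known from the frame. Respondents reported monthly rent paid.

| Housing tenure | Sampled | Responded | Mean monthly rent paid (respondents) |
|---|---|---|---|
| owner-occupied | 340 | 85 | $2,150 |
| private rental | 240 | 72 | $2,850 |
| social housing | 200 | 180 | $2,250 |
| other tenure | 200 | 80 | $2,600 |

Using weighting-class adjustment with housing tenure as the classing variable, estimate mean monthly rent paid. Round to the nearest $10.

Response rates by class: owner-occupied 85/340 = 25%, private rental 72/240 = 30%, social housing 180/200 = 90%, other tenure 80/200 = 40%.
With weight = n_sampled/n_responded per class, the weighted class total is n_sampled:
  owner-occupied: 340 × 2150 = 731,000
  private rental: 240 × 2850 = 684,000
  social housing: 200 × 2250 = 450,000
  other tenure: 200 × 2600 = 520,000
Adjusted estimate = 2,385,000 / 980 = 2433.67 → $2,430.

$2,430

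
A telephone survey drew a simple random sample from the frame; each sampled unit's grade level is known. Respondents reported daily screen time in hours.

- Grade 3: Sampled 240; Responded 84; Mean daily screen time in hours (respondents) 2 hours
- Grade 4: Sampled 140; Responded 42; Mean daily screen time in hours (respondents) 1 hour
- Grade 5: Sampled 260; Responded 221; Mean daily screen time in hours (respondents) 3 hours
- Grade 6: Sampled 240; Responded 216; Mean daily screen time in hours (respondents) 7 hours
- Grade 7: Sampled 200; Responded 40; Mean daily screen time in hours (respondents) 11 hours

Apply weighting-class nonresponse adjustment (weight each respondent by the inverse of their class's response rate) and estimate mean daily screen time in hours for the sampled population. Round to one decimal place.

4.9

Response rates by class: Grade 3 84/240 = 35%, Grade 4 42/140 = 30%, Grade 5 221/260 = 85%, Grade 6 216/240 = 90%, Grade 7 40/200 = 20%.
With weight = n_sampled/n_responded per class, the weighted class total is n_sampled:
  Grade 3: 240 × 2 = 480
  Grade 4: 140 × 1 = 140
  Grade 5: 260 × 3 = 780
  Grade 6: 240 × 7 = 1680
  Grade 7: 200 × 11 = 2200
Adjusted estimate = 5280 / 1,080 = 4.88889 → 4.9.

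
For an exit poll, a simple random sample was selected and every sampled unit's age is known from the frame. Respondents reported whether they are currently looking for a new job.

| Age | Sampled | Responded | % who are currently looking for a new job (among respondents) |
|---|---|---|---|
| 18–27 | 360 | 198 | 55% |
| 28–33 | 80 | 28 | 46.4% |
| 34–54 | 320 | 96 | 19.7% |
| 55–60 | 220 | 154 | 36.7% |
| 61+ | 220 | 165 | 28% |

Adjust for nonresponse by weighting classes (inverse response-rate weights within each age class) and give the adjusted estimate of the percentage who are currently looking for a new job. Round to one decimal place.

Response rates by class: 18–27 198/360 = 55%, 28–33 28/80 = 35%, 34–54 96/320 = 30%, 55–60 154/220 = 70%, 61+ 165/220 = 75%.
Weighting each respondent by the inverse class response rate inflates each class back to its sampled size, so the class weight is n_sampled:
  18–27: 360 × 55 = 19,800
  28–33: 80 × 46.4 = 3712
  34–54: 320 × 19.7 = 6304
  55–60: 220 × 36.7 = 8074
  61+: 220 × 28 = 6160
Adjusted estimate = 44,050 / 1,200 = 36.7083 → 36.7%.

36.7%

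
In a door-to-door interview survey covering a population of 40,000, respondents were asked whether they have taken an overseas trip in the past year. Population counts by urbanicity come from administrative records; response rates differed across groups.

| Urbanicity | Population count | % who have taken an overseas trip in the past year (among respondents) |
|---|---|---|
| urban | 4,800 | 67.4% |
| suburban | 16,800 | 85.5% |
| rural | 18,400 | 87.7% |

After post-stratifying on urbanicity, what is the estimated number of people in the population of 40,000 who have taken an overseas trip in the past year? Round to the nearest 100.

33,700

Estimated count per cell = population count × respondent percentage:
  urban: 4,800 × 67.4% = 3235.2
  suburban: 16,800 × 85.5% = 14,364
  rural: 18,400 × 87.7% = 16136.8
Estimated total = 33,736 → 33,700.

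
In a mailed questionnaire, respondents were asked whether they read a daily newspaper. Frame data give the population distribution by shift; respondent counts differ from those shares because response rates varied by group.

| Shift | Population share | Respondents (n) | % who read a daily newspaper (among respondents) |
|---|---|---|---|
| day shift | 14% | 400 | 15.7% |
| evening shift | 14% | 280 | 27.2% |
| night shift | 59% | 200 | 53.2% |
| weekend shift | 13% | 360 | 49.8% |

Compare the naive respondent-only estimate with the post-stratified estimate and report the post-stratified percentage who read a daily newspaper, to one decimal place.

43.9%

Naive respondent-only estimate (weights = respondent counts):
  (400/1240)×15.7 + (280/1240)×27.2 + (200/1240)×53.2 + (360/1240)×49.8 = 34.2452%
Post-stratified estimate weights by population shares:
  0.14×15.7 + 0.14×27.2 + 0.59×53.2 + 0.13×49.8 = 43.868%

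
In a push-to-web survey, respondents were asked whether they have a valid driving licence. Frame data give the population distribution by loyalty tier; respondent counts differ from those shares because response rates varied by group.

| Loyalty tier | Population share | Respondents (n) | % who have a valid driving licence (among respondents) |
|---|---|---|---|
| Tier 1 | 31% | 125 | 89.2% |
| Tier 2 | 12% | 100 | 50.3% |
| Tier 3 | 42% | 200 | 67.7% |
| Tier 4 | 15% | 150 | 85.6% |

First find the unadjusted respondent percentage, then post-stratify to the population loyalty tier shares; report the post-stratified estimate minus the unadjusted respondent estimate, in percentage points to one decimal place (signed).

Naive respondent-only estimate (weights = respondent counts):
  (125/575)×89.2 + (100/575)×50.3 + (200/575)×67.7 + (150/575)×85.6 = 74.0174%
Post-stratified estimate weights by population shares:
  0.31×89.2 + 0.12×50.3 + 0.42×67.7 + 0.15×85.6 = 74.962%
Difference = 74.962 − 74.0174 = 0.9446 pp.

+0.9 percentage points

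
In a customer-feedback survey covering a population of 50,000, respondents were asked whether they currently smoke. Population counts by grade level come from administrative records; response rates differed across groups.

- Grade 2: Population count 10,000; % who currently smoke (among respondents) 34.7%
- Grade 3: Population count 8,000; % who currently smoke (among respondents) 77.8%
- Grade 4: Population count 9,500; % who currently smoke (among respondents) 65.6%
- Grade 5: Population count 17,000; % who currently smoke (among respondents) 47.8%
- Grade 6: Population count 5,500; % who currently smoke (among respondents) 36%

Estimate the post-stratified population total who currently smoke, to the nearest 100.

Apply each group's respondent rate to its population count:
  Grade 2: 10,000 × 34.7% = 3470
  Grade 3: 8,000 × 77.8% = 6224
  Grade 4: 9,500 × 65.6% = 6232
  Grade 5: 17,000 × 47.8% = 8126
  Grade 6: 5,500 × 36% = 1980
Estimated total = 26,032 → 26,000.

26,000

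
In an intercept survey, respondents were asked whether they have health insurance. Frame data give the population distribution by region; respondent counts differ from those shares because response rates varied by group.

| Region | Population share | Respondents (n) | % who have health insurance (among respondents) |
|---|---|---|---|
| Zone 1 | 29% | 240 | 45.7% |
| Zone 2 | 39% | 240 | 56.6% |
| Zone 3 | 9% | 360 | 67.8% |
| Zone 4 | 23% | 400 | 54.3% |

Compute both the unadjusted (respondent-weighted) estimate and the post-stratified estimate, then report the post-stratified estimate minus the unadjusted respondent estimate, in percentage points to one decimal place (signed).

Naive respondent-only estimate (weights = respondent counts):
  (240/1240)×45.7 + (240/1240)×56.6 + (360/1240)×67.8 + (400/1240)×54.3 = 57%
Post-stratifying to population shares instead:
  0.29×45.7 + 0.39×56.6 + 0.09×67.8 + 0.23×54.3 = 53.918%
Difference = 53.918 − 57 = -3.082 pp.

-3.1 percentage points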